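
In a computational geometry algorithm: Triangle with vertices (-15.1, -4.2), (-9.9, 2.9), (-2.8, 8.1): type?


Side lengths squared: AB^2=77.45, BC^2=77.45, CA^2=302.58
Sorted: [77.45, 77.45, 302.58]
By sides: Isosceles, By angles: Obtuse

Isosceles, Obtuse


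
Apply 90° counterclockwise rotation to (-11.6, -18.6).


90° CCW: (x,y) -> (-y, x)
(-11.6,-18.6) -> (18.6, -11.6)

(18.6, -11.6)


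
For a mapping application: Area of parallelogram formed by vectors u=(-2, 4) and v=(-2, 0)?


|u x v| = |(-2)*0 - 4*(-2)|
= |0 - (-8)| = 8

8


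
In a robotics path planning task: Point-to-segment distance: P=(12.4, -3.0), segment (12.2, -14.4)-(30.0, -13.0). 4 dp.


Project P onto AB: t = 0.0612 (clamped to [0,1])
Closest point on segment: (13.2899, -14.3143)
Distance: 11.3492

11.3492


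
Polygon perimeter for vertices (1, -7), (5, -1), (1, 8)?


Sides: (1, -7)->(5, -1): sqrt(52) = 7.211103, (5, -1)->(1, 8): sqrt(97) = 9.848858, (1, 8)->(1, -7): sqrt(225) = 15
Sum = 32.059961
Perimeter = 32.06

32.06


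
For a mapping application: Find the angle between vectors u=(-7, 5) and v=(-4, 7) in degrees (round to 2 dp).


u.v = 63, |u| = sqrt(74) = 8.6023, |v| = sqrt(65) = 8.0623
cos(theta) = u.v/(|u||v|) = 63/sqrt(4810) = 0.908381
theta = acos(0.908381) = 24.72 degrees

24.72 degrees


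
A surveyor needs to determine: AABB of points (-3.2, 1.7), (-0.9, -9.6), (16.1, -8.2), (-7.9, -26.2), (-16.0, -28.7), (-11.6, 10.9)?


x range: [-16, 16.1]
y range: [-28.7, 10.9]
Bounding box: (-16,-28.7) to (16.1,10.9)

(-16,-28.7) to (16.1,10.9)


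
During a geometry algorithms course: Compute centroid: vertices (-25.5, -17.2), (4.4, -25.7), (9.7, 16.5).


Centroid = ((x_A+x_B+x_C)/3, (y_A+y_B+y_C)/3)
= (((-25.5)+4.4+9.7)/3, ((-17.2)+(-25.7)+16.5)/3)
= (-3.8, -8.8)

(-3.8, -8.8)


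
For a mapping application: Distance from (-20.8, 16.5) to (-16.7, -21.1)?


dx=4.1, dy=-37.6
d^2 = 4.1^2 + (-37.6)^2 = 1430.57
d = sqrt(1430.57) = 37.8229

37.8229


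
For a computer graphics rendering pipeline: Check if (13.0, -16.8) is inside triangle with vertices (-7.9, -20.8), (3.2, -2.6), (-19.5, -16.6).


Cross products: AB x AP = -335.98, BC x BP = 459.54, CA x CP = 134.18
All same sign? no

No, outside


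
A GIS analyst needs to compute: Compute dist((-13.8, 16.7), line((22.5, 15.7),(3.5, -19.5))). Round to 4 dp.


|cross product| = 1296.76
|line direction| = sqrt(1600.04) = 40.0005
Distance = 1296.76/sqrt(1600.04) = 32.4186

32.4186


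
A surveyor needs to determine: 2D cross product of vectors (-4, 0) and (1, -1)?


u x v = u_x*v_y - u_y*v_x = (-4)*(-1) - 0*1
= 4 - 0 = 4

4


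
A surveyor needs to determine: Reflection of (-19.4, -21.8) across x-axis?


Reflection over x-axis: (x,y) -> (x,-y)
(-19.4, -21.8) -> (-19.4, 21.8)

(-19.4, 21.8)


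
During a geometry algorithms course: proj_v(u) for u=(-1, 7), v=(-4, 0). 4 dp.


u.v = 4, |v| = sqrt(16) = 4
Scalar projection = u.v / |v| = 4 / sqrt(16) = 1

1


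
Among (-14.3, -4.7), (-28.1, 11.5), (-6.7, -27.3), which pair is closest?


d(P0,P1) = 21.281, d(P0,P2) = 23.8437, d(P1,P2) = 44.3103
Closest: P0 and P1

Closest pair: (-14.3, -4.7) and (-28.1, 11.5), distance = 21.281


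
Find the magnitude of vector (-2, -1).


|u| = sqrt((-2)^2 + (-1)^2) = sqrt(5) = 2.2361

2.2361


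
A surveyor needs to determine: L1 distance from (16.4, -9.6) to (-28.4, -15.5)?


|16.4-(-28.4)| + |(-9.6)-(-15.5)| = 44.8 + 5.9 = 50.7

50.7


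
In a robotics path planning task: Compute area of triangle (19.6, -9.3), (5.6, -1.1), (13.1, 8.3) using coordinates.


Area = |x_A(y_B-y_C) + x_B(y_C-y_A) + x_C(y_A-y_B)|/2
= |(-184.24) + 98.56 + (-107.42)|/2
= 193.1/2 = 96.55

96.55


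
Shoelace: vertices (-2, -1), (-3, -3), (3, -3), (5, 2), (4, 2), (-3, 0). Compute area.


Shoelace sum: ((-2)*(-3) - (-3)*(-1)) + ((-3)*(-3) - 3*(-3)) + (3*2 - 5*(-3)) + (5*2 - 4*2) + (4*0 - (-3)*2) + ((-3)*(-1) - (-2)*0)
= 53
Area = |53|/2 = 26.5

26.5


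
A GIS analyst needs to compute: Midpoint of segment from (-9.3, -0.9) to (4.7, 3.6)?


M = (((-9.3)+4.7)/2, ((-0.9)+3.6)/2)
= (-2.3, 1.35)

(-2.3, 1.35)


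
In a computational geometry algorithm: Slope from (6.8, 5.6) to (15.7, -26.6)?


slope = (y2-y1)/(x2-x1) = ((-26.6)-5.6)/(15.7-6.8) = (-32.2)/8.9 = -3.618

-3.618


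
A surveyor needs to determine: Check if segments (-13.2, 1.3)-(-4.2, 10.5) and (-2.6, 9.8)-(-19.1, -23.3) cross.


Cross products: d1=-210.61, d2=-64.51, d3=-21.02, d4=-167.12
d1*d2 < 0 and d3*d4 < 0? no

No, they don't intersect


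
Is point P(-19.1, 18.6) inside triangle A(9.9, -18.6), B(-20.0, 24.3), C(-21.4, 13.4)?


Cross products: AB x AP = 131.82, BC x BP = 17.79, CA x CP = 236.36
All same sign? yes

Yes, inside


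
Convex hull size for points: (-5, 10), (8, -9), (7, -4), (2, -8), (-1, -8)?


Convex hull vertices (CCW): (-5, 10), (-1, -8), (8, -9), (7, -4)
Count = 4

4


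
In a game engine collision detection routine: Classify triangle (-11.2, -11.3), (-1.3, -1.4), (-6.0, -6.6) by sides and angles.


Side lengths squared: AB^2=196.02, BC^2=49.13, CA^2=49.13
Sorted: [49.13, 49.13, 196.02]
By sides: Isosceles, By angles: Obtuse

Isosceles, Obtuse


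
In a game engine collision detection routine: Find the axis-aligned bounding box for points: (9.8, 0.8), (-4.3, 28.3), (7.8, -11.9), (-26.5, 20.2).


x range: [-26.5, 9.8]
y range: [-11.9, 28.3]
Bounding box: (-26.5,-11.9) to (9.8,28.3)

(-26.5,-11.9) to (9.8,28.3)


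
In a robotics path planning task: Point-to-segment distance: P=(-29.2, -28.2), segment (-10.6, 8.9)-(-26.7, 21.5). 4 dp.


Project P onto AB: t = 0 (clamped to [0,1])
Closest point on segment: (-10.6, 8.9)
Distance: 41.5014

41.5014


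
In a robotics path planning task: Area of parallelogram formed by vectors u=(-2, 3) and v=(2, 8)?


|u x v| = |(-2)*8 - 3*2|
= |(-16) - 6| = 22

22


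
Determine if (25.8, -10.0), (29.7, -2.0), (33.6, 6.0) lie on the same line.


Cross product: (29.7-25.8)*(6-(-10)) - ((-2)-(-10))*(33.6-25.8)
= 0

Yes, collinear


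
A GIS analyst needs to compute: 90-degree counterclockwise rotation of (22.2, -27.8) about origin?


90° CCW: (x,y) -> (-y, x)
(22.2,-27.8) -> (27.8, 22.2)

(27.8, 22.2)


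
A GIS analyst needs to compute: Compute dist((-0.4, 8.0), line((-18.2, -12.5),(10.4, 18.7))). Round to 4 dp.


|cross product| = 30.94
|line direction| = sqrt(1791.4) = 42.3249
Distance = 30.94/sqrt(1791.4) = 0.731

0.731


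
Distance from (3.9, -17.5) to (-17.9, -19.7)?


dx=-21.8, dy=-2.2
d^2 = (-21.8)^2 + (-2.2)^2 = 480.08
d = sqrt(480.08) = 21.9107

21.9107


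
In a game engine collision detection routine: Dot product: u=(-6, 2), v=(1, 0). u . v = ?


u . v = u_x*v_x + u_y*v_y = (-6)*1 + 2*0
= (-6) + 0 = -6

-6


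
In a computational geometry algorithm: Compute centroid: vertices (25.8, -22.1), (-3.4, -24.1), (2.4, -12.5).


Centroid = ((x_A+x_B+x_C)/3, (y_A+y_B+y_C)/3)
= ((25.8+(-3.4)+2.4)/3, ((-22.1)+(-24.1)+(-12.5))/3)
= (8.2667, -19.5667)

(8.2667, -19.5667)


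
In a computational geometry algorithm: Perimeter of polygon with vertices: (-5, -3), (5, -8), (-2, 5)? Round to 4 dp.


Sides: (-5, -3)->(5, -8): sqrt(125) = 11.18034, (5, -8)->(-2, 5): sqrt(218) = 14.764823, (-2, 5)->(-5, -3): sqrt(73) = 8.544004
Sum = 34.489167
Perimeter = 34.4892

34.4892


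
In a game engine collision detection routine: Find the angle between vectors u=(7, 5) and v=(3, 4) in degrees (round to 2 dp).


u.v = 41, |u| = sqrt(74) = 8.6023, |v| = sqrt(25) = 5
cos(theta) = u.v/(|u||v|) = 41/sqrt(1850) = 0.953231
theta = acos(0.953231) = 17.59 degrees

17.59 degrees


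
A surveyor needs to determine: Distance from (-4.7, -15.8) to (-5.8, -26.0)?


dx=-1.1, dy=-10.2
d^2 = (-1.1)^2 + (-10.2)^2 = 105.25
d = sqrt(105.25) = 10.2591

10.2591


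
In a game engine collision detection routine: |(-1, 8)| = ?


|u| = sqrt((-1)^2 + 8^2) = sqrt(65) = 8.0623

8.0623


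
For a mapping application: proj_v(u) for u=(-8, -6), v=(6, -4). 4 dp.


u.v = -24, |v| = sqrt(52) = 7.2111
Scalar projection = u.v / |v| = -24 / sqrt(52) = -3.3282

-3.3282


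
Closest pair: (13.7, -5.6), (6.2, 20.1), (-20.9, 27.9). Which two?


d(P0,P1) = 26.772, d(P0,P2) = 48.1603, d(P1,P2) = 28.2002
Closest: P0 and P1

Closest pair: (13.7, -5.6) and (6.2, 20.1), distance = 26.772


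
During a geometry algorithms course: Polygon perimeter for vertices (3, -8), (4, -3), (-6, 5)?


Sides: (3, -8)->(4, -3): sqrt(26) = 5.09902, (4, -3)->(-6, 5): sqrt(164) = 12.806248, (-6, 5)->(3, -8): sqrt(250) = 15.811388
Sum = 33.716656
Perimeter = 33.7167

33.7167


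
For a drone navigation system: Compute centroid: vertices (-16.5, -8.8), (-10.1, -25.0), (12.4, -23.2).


Centroid = ((x_A+x_B+x_C)/3, (y_A+y_B+y_C)/3)
= (((-16.5)+(-10.1)+12.4)/3, ((-8.8)+(-25)+(-23.2))/3)
= (-4.7333, -19)

(-4.7333, -19)


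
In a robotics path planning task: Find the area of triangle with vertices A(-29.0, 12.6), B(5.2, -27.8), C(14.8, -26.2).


Area = |x_A(y_B-y_C) + x_B(y_C-y_A) + x_C(y_A-y_B)|/2
= |46.4 + (-201.76) + 597.92|/2
= 442.56/2 = 221.28

221.28


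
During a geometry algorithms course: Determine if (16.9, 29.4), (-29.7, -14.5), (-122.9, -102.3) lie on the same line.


Cross product: ((-29.7)-16.9)*((-102.3)-29.4) - ((-14.5)-29.4)*((-122.9)-16.9)
= 0

Yes, collinear


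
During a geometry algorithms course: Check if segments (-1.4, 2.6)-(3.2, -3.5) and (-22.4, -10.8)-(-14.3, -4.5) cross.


Cross products: d1=-23.76, d2=-102.15, d3=-189.74, d4=-111.35
d1*d2 < 0 and d3*d4 < 0? no

No, they don't intersect


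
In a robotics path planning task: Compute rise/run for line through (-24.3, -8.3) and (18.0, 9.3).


slope = (y2-y1)/(x2-x1) = (9.3-(-8.3))/(18-(-24.3)) = 17.6/42.3 = 0.4161

0.4161


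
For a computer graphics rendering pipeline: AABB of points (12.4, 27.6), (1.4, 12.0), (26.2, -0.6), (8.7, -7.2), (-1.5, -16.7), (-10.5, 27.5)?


x range: [-10.5, 26.2]
y range: [-16.7, 27.6]
Bounding box: (-10.5,-16.7) to (26.2,27.6)

(-10.5,-16.7) to (26.2,27.6)


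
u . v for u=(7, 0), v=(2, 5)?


u . v = u_x*v_x + u_y*v_y = 7*2 + 0*5
= 14 + 0 = 14

14


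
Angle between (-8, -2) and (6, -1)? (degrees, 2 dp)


u.v = -46, |u| = sqrt(68) = 8.2462, |v| = sqrt(37) = 6.0828
cos(theta) = u.v/(|u||v|) = -46/sqrt(2516) = -0.91707
theta = acos(-0.91707) = 156.5 degrees

156.5 degrees


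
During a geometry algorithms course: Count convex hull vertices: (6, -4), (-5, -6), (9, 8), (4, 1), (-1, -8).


Convex hull vertices (CCW): (-5, -6), (-1, -8), (6, -4), (9, 8)
Count = 4

4


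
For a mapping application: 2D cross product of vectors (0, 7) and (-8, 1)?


u x v = u_x*v_y - u_y*v_x = 0*1 - 7*(-8)
= 0 - (-56) = 56

56


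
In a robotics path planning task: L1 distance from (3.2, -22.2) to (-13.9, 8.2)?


|3.2-(-13.9)| + |(-22.2)-8.2| = 17.1 + 30.4 = 47.5

47.5


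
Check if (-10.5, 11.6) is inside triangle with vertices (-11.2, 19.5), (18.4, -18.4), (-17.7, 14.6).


Cross products: AB x AP = -207.31, BC x BP = -129.3, CA x CP = -54.78
All same sign? yes

Yes, inside


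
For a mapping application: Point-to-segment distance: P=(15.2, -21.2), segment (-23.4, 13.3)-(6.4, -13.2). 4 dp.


Project P onto AB: t = 1 (clamped to [0,1])
Closest point on segment: (6.4, -13.2)
Distance: 11.8929

11.8929


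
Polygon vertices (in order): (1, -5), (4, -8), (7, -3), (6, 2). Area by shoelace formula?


Shoelace sum: (1*(-8) - 4*(-5)) + (4*(-3) - 7*(-8)) + (7*2 - 6*(-3)) + (6*(-5) - 1*2)
= 56
Area = |56|/2 = 28

28


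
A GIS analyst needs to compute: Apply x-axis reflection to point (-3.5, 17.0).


Reflection over x-axis: (x,y) -> (x,-y)
(-3.5, 17) -> (-3.5, -17)

(-3.5, -17)


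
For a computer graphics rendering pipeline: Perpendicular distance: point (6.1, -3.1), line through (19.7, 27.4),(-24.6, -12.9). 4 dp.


|cross product| = 803.07
|line direction| = sqrt(3586.58) = 59.8881
Distance = 803.07/sqrt(3586.58) = 13.4095

13.4095


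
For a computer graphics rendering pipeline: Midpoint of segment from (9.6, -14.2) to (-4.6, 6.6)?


M = ((9.6+(-4.6))/2, ((-14.2)+6.6)/2)
= (2.5, -3.8)

(2.5, -3.8)


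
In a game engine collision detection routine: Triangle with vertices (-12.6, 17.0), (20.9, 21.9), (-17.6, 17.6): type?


Side lengths squared: AB^2=1146.26, BC^2=1500.74, CA^2=25.36
Sorted: [25.36, 1146.26, 1500.74]
By sides: Scalene, By angles: Obtuse

Scalene, Obtuse


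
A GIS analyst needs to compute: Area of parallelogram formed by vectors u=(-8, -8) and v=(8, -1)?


|u x v| = |(-8)*(-1) - (-8)*8|
= |8 - (-64)| = 72

72


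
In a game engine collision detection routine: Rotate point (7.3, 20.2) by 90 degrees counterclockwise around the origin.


90° CCW: (x,y) -> (-y, x)
(7.3,20.2) -> (-20.2, 7.3)

(-20.2, 7.3)


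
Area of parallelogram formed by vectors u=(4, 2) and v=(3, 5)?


|u x v| = |4*5 - 2*3|
= |20 - 6| = 14

14


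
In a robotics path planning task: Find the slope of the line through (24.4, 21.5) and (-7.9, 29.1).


slope = (y2-y1)/(x2-x1) = (29.1-21.5)/((-7.9)-24.4) = 7.6/(-32.3) = -0.2353

-0.2353


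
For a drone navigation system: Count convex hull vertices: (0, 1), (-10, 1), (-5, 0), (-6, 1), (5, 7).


Convex hull vertices (CCW): (-10, 1), (-5, 0), (0, 1), (5, 7)
Count = 4

4


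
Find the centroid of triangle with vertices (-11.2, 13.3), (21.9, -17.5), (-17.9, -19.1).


Centroid = ((x_A+x_B+x_C)/3, (y_A+y_B+y_C)/3)
= (((-11.2)+21.9+(-17.9))/3, (13.3+(-17.5)+(-19.1))/3)
= (-2.4, -7.7667)

(-2.4, -7.7667)


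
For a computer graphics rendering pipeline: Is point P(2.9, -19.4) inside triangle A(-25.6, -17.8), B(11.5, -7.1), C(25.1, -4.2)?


Cross products: AB x AP = -364.31, BC x BP = -142.34, CA x CP = 468.72
All same sign? no

No, outside


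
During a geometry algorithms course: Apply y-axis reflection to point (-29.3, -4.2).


Reflection over y-axis: (x,y) -> (-x,y)
(-29.3, -4.2) -> (29.3, -4.2)

(29.3, -4.2)


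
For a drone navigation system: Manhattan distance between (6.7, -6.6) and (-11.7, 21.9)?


|6.7-(-11.7)| + |(-6.6)-21.9| = 18.4 + 28.5 = 46.9

46.9


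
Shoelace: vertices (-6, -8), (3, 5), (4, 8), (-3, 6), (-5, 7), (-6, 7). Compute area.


Shoelace sum: ((-6)*5 - 3*(-8)) + (3*8 - 4*5) + (4*6 - (-3)*8) + ((-3)*7 - (-5)*6) + ((-5)*7 - (-6)*7) + ((-6)*(-8) - (-6)*7)
= 152
Area = |152|/2 = 76

76


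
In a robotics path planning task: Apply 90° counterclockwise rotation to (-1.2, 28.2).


90° CCW: (x,y) -> (-y, x)
(-1.2,28.2) -> (-28.2, -1.2)

(-28.2, -1.2)


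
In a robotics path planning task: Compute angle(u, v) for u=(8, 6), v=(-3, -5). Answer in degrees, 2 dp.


u.v = -54, |u| = sqrt(100) = 10, |v| = sqrt(34) = 5.831
cos(theta) = u.v/(|u||v|) = -54/sqrt(3400) = -0.926092
theta = acos(-0.926092) = 157.83 degrees

157.83 degrees


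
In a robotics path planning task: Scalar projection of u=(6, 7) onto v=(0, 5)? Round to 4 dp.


u.v = 35, |v| = sqrt(25) = 5
Scalar projection = u.v / |v| = 35 / sqrt(25) = 7

7


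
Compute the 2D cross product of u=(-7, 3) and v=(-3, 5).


u x v = u_x*v_y - u_y*v_x = (-7)*5 - 3*(-3)
= (-35) - (-9) = -26

-26


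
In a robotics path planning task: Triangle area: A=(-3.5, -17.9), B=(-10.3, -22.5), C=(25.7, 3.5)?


Area = |x_A(y_B-y_C) + x_B(y_C-y_A) + x_C(y_A-y_B)|/2
= |91 + (-220.42) + 118.22|/2
= 11.2/2 = 5.6

5.6


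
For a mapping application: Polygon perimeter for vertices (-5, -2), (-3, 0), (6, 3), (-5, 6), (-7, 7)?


Sides: (-5, -2)->(-3, 0): sqrt(8) = 2.828427, (-3, 0)->(6, 3): sqrt(90) = 9.486833, (6, 3)->(-5, 6): sqrt(130) = 11.401754, (-5, 6)->(-7, 7): sqrt(5) = 2.236068, (-7, 7)->(-5, -2): sqrt(85) = 9.219544
Sum = 35.172626
Perimeter = 35.1726

35.1726


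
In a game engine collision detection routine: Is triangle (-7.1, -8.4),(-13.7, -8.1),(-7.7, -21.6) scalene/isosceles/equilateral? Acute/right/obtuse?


Side lengths squared: AB^2=43.65, BC^2=218.25, CA^2=174.6
Sorted: [43.65, 174.6, 218.25]
By sides: Scalene, By angles: Right

Scalene, Right


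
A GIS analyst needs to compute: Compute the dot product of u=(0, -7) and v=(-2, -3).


u . v = u_x*v_x + u_y*v_y = 0*(-2) + (-7)*(-3)
= 0 + 21 = 21

21


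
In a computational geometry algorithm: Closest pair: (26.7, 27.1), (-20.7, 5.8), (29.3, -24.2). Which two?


d(P0,P1) = 51.9659, d(P0,P2) = 51.3658, d(P1,P2) = 58.3095
Closest: P0 and P2

Closest pair: (26.7, 27.1) and (29.3, -24.2), distance = 51.3658


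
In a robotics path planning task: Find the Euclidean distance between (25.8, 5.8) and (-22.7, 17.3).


dx=-48.5, dy=11.5
d^2 = (-48.5)^2 + 11.5^2 = 2484.5
d = sqrt(2484.5) = 49.8448

49.8448


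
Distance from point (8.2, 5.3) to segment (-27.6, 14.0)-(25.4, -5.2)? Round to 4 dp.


Project P onto AB: t = 0.6497 (clamped to [0,1])
Closest point on segment: (6.8329, 1.5262)
Distance: 4.0138

4.0138


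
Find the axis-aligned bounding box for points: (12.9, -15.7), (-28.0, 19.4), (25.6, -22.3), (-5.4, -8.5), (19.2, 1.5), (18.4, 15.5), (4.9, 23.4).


x range: [-28, 25.6]
y range: [-22.3, 23.4]
Bounding box: (-28,-22.3) to (25.6,23.4)

(-28,-22.3) to (25.6,23.4)


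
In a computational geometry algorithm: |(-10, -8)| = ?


|u| = sqrt((-10)^2 + (-8)^2) = sqrt(164) = 12.8062

12.8062


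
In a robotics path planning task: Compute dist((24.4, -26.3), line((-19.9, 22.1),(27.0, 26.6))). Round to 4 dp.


|cross product| = 2469.31
|line direction| = sqrt(2219.86) = 47.1154
Distance = 2469.31/sqrt(2219.86) = 52.4098

52.4098


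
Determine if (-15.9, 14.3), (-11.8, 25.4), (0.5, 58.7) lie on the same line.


Cross product: ((-11.8)-(-15.9))*(58.7-14.3) - (25.4-14.3)*(0.5-(-15.9))
= 0

Yes, collinear


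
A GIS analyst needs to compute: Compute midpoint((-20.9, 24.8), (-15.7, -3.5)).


M = (((-20.9)+(-15.7))/2, (24.8+(-3.5))/2)
= (-18.3, 10.65)

(-18.3, 10.65)


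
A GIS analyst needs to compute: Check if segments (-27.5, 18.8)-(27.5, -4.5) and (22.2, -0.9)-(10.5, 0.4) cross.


Cross products: d1=-165.88, d2=35.23, d3=74.51, d4=-126.6
d1*d2 < 0 and d3*d4 < 0? yes

Yes, they intersect


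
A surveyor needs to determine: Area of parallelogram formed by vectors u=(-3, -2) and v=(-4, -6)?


|u x v| = |(-3)*(-6) - (-2)*(-4)|
= |18 - 8| = 10

10


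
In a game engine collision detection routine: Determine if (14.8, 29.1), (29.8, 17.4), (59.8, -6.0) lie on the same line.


Cross product: (29.8-14.8)*((-6)-29.1) - (17.4-29.1)*(59.8-14.8)
= 0

Yes, collinear


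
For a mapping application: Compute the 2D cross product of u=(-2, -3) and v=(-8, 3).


u x v = u_x*v_y - u_y*v_x = (-2)*3 - (-3)*(-8)
= (-6) - 24 = -30

-30


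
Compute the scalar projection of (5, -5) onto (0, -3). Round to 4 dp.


u.v = 15, |v| = sqrt(9) = 3
Scalar projection = u.v / |v| = 15 / sqrt(9) = 5

5


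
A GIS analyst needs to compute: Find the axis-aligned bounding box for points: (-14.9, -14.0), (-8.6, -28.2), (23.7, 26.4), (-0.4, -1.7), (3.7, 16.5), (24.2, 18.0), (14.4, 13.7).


x range: [-14.9, 24.2]
y range: [-28.2, 26.4]
Bounding box: (-14.9,-28.2) to (24.2,26.4)

(-14.9,-28.2) to (24.2,26.4)


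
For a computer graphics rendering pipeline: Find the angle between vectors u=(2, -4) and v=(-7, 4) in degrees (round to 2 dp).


u.v = -30, |u| = sqrt(20) = 4.4721, |v| = sqrt(65) = 8.0623
cos(theta) = u.v/(|u||v|) = -30/sqrt(1300) = -0.83205
theta = acos(-0.83205) = 146.31 degrees

146.31 degrees


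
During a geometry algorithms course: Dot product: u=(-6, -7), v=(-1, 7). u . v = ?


u . v = u_x*v_x + u_y*v_y = (-6)*(-1) + (-7)*7
= 6 + (-49) = -43

-43


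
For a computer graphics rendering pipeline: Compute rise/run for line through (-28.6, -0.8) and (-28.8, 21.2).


slope = (y2-y1)/(x2-x1) = (21.2-(-0.8))/((-28.8)-(-28.6)) = 22/(-0.2) = -110

-110


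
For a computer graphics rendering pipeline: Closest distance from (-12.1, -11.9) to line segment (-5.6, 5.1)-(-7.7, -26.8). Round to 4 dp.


Project P onto AB: t = 0.544 (clamped to [0,1])
Closest point on segment: (-6.7423, -12.2527)
Distance: 5.3693

5.3693


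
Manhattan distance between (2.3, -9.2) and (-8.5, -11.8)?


|2.3-(-8.5)| + |(-9.2)-(-11.8)| = 10.8 + 2.6 = 13.4

13.4


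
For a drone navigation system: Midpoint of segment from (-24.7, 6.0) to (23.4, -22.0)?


M = (((-24.7)+23.4)/2, (6+(-22))/2)
= (-0.65, -8)

(-0.65, -8)


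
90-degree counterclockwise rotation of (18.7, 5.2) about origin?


90° CCW: (x,y) -> (-y, x)
(18.7,5.2) -> (-5.2, 18.7)

(-5.2, 18.7)


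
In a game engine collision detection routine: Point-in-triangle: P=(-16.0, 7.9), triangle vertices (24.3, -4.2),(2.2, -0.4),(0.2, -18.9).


Cross products: AB x AP = -114.27, BC x BP = -353.3, CA x CP = 884.02
All same sign? no

No, outside


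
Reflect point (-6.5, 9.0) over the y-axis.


Reflection over y-axis: (x,y) -> (-x,y)
(-6.5, 9) -> (6.5, 9)

(6.5, 9)


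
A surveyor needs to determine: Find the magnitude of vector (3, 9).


|u| = sqrt(3^2 + 9^2) = sqrt(90) = 9.4868

9.4868


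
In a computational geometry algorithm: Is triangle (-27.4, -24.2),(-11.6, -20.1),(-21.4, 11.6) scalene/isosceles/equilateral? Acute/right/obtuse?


Side lengths squared: AB^2=266.45, BC^2=1100.93, CA^2=1317.64
Sorted: [266.45, 1100.93, 1317.64]
By sides: Scalene, By angles: Acute

Scalene, Acute


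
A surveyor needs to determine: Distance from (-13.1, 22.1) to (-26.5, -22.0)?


dx=-13.4, dy=-44.1
d^2 = (-13.4)^2 + (-44.1)^2 = 2124.37
d = sqrt(2124.37) = 46.0909

46.0909


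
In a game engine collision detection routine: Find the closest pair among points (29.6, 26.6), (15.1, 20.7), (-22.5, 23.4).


d(P0,P1) = 15.6544, d(P0,P2) = 52.1982, d(P1,P2) = 37.6968
Closest: P0 and P1

Closest pair: (29.6, 26.6) and (15.1, 20.7), distance = 15.6544


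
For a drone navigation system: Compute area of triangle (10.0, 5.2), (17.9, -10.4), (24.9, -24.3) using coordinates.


Area = |x_A(y_B-y_C) + x_B(y_C-y_A) + x_C(y_A-y_B)|/2
= |139 + (-528.05) + 388.44|/2
= 0.61/2 = 0.305

0.305


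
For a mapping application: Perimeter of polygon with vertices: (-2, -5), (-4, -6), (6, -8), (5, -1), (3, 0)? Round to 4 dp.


Sides: (-2, -5)->(-4, -6): sqrt(5) = 2.236068, (-4, -6)->(6, -8): sqrt(104) = 10.198039, (6, -8)->(5, -1): sqrt(50) = 7.071068, (5, -1)->(3, 0): sqrt(5) = 2.236068, (3, 0)->(-2, -5): sqrt(50) = 7.071068
Sum = 28.812311
Perimeter = 28.8123

28.8123


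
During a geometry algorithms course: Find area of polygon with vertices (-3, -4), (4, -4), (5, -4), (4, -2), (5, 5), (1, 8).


Shoelace sum: ((-3)*(-4) - 4*(-4)) + (4*(-4) - 5*(-4)) + (5*(-2) - 4*(-4)) + (4*5 - 5*(-2)) + (5*8 - 1*5) + (1*(-4) - (-3)*8)
= 123
Area = |123|/2 = 61.5

61.5


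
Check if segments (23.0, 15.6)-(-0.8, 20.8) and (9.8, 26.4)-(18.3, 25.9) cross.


Cross products: d1=-85.2, d2=-52.9, d3=-188.4, d4=-220.7
d1*d2 < 0 and d3*d4 < 0? no

No, they don't intersect


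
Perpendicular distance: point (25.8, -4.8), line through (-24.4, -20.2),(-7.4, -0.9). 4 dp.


|cross product| = 707.06
|line direction| = sqrt(661.49) = 25.7194
Distance = 707.06/sqrt(661.49) = 27.4913

27.4913


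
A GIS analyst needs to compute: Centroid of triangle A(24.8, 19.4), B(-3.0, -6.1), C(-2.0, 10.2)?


Centroid = ((x_A+x_B+x_C)/3, (y_A+y_B+y_C)/3)
= ((24.8+(-3)+(-2))/3, (19.4+(-6.1)+10.2)/3)
= (6.6, 7.8333)

(6.6, 7.8333)


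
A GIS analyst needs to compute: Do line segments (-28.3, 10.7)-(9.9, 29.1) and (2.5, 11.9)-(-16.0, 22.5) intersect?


Cross products: d1=348.68, d2=-396.64, d3=-520.88, d4=224.44
d1*d2 < 0 and d3*d4 < 0? yes

Yes, they intersect


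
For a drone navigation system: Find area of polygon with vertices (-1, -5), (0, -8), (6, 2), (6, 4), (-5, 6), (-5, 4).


Shoelace sum: ((-1)*(-8) - 0*(-5)) + (0*2 - 6*(-8)) + (6*4 - 6*2) + (6*6 - (-5)*4) + ((-5)*4 - (-5)*6) + ((-5)*(-5) - (-1)*4)
= 163
Area = |163|/2 = 81.5

81.5


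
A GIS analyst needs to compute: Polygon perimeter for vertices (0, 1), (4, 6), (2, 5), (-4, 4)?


Sides: (0, 1)->(4, 6): sqrt(41) = 6.403124, (4, 6)->(2, 5): sqrt(5) = 2.236068, (2, 5)->(-4, 4): sqrt(37) = 6.082763, (-4, 4)->(0, 1): sqrt(25) = 5
Sum = 19.721955
Perimeter = 19.722

19.722


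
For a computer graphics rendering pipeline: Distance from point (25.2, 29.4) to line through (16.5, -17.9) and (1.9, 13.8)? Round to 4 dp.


|cross product| = 966.37
|line direction| = sqrt(1218.05) = 34.9006
Distance = 966.37/sqrt(1218.05) = 27.6892

27.6892


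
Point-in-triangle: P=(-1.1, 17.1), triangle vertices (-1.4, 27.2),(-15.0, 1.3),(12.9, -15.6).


Cross products: AB x AP = 145.13, BC x BP = 675.73, CA x CP = 131.59
All same sign? yes

Yes, inside


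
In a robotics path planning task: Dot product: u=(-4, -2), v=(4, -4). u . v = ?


u . v = u_x*v_x + u_y*v_y = (-4)*4 + (-2)*(-4)
= (-16) + 8 = -8

-8


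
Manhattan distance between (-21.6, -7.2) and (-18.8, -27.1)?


|(-21.6)-(-18.8)| + |(-7.2)-(-27.1)| = 2.8 + 19.9 = 22.7

22.7


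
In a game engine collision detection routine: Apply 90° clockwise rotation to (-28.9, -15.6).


90° CW: (x,y) -> (y, -x)
(-28.9,-15.6) -> (-15.6, 28.9)

(-15.6, 28.9)


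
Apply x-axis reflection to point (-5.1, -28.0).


Reflection over x-axis: (x,y) -> (x,-y)
(-5.1, -28) -> (-5.1, 28)

(-5.1, 28)


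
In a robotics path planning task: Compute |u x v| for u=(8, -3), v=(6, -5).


|u x v| = |8*(-5) - (-3)*6|
= |(-40) - (-18)| = 22

22


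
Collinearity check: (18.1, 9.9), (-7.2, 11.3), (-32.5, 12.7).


Cross product: ((-7.2)-18.1)*(12.7-9.9) - (11.3-9.9)*((-32.5)-18.1)
= 0

Yes, collinear


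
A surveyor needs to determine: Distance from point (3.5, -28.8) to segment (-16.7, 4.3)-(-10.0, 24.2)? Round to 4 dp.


Project P onto AB: t = 0 (clamped to [0,1])
Closest point on segment: (-16.7, 4.3)
Distance: 38.7769

38.7769


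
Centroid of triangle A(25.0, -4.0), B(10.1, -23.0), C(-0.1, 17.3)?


Centroid = ((x_A+x_B+x_C)/3, (y_A+y_B+y_C)/3)
= ((25+10.1+(-0.1))/3, ((-4)+(-23)+17.3)/3)
= (11.6667, -3.2333)

(11.6667, -3.2333)


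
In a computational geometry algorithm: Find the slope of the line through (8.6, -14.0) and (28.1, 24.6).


slope = (y2-y1)/(x2-x1) = (24.6-(-14))/(28.1-8.6) = 38.6/19.5 = 1.9795

1.9795


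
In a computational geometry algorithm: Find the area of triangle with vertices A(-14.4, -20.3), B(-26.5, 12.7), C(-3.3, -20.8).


Area = |x_A(y_B-y_C) + x_B(y_C-y_A) + x_C(y_A-y_B)|/2
= |(-482.4) + 13.25 + 108.9|/2
= 360.25/2 = 180.125

180.125


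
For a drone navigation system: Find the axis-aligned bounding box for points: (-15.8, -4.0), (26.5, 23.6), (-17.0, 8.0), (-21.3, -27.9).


x range: [-21.3, 26.5]
y range: [-27.9, 23.6]
Bounding box: (-21.3,-27.9) to (26.5,23.6)

(-21.3,-27.9) to (26.5,23.6)


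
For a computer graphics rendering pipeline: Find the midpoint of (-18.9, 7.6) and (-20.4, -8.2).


M = (((-18.9)+(-20.4))/2, (7.6+(-8.2))/2)
= (-19.65, -0.3)

(-19.65, -0.3)


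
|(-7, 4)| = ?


|u| = sqrt((-7)^2 + 4^2) = sqrt(65) = 8.0623

8.0623


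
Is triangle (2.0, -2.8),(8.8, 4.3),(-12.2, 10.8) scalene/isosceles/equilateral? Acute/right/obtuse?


Side lengths squared: AB^2=96.65, BC^2=483.25, CA^2=386.6
Sorted: [96.65, 386.6, 483.25]
By sides: Scalene, By angles: Right

Scalene, Right


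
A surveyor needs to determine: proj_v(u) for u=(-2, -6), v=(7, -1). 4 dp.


u.v = -8, |v| = sqrt(50) = 7.0711
Scalar projection = u.v / |v| = -8 / sqrt(50) = -1.1314

-1.1314


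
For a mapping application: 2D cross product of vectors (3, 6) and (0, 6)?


u x v = u_x*v_y - u_y*v_x = 3*6 - 6*0
= 18 - 0 = 18

18


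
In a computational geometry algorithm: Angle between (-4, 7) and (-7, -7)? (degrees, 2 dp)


u.v = -21, |u| = sqrt(65) = 8.0623, |v| = sqrt(98) = 9.8995
cos(theta) = u.v/(|u||v|) = -21/sqrt(6370) = -0.263117
theta = acos(-0.263117) = 105.26 degrees

105.26 degrees


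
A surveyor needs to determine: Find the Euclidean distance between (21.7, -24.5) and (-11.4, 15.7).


dx=-33.1, dy=40.2
d^2 = (-33.1)^2 + 40.2^2 = 2711.65
d = sqrt(2711.65) = 52.0735

52.0735


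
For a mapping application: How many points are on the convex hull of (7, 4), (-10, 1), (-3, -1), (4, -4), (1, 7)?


Convex hull vertices (CCW): (-10, 1), (4, -4), (7, 4), (1, 7)
Count = 4

4


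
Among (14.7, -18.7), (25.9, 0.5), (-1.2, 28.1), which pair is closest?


d(P0,P1) = 22.2279, d(P0,P2) = 49.4272, d(P1,P2) = 38.6804
Closest: P0 and P1

Closest pair: (14.7, -18.7) and (25.9, 0.5), distance = 22.2279


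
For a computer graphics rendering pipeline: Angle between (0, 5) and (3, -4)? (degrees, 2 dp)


u.v = -20, |u| = sqrt(25) = 5, |v| = sqrt(25) = 5
cos(theta) = u.v/(|u||v|) = -20/sqrt(625) = -0.8
theta = acos(-0.8) = 143.13 degrees

143.13 degrees


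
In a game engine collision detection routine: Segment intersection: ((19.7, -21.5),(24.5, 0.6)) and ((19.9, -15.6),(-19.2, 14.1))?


Cross products: d1=236.63, d2=-770.04, d3=23.9, d4=1030.57
d1*d2 < 0 and d3*d4 < 0? no

No, they don't intersect


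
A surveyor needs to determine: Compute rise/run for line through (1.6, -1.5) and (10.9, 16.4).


slope = (y2-y1)/(x2-x1) = (16.4-(-1.5))/(10.9-1.6) = 17.9/9.3 = 1.9247

1.9247


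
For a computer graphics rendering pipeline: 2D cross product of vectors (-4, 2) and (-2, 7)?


u x v = u_x*v_y - u_y*v_x = (-4)*7 - 2*(-2)
= (-28) - (-4) = -24

-24


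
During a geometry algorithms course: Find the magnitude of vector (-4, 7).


|u| = sqrt((-4)^2 + 7^2) = sqrt(65) = 8.0623

8.0623


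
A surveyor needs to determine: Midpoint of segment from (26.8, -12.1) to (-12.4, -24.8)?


M = ((26.8+(-12.4))/2, ((-12.1)+(-24.8))/2)
= (7.2, -18.45)

(7.2, -18.45)


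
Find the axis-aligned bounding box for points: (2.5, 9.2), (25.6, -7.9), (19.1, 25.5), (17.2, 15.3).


x range: [2.5, 25.6]
y range: [-7.9, 25.5]
Bounding box: (2.5,-7.9) to (25.6,25.5)

(2.5,-7.9) to (25.6,25.5)


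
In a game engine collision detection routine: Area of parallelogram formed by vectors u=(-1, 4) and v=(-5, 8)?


|u x v| = |(-1)*8 - 4*(-5)|
= |(-8) - (-20)| = 12

12


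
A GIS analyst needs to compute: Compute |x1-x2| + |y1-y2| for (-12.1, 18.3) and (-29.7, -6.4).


|(-12.1)-(-29.7)| + |18.3-(-6.4)| = 17.6 + 24.7 = 42.3

42.3


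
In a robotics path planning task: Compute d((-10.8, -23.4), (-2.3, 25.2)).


dx=8.5, dy=48.6
d^2 = 8.5^2 + 48.6^2 = 2434.21
d = sqrt(2434.21) = 49.3377

49.3377


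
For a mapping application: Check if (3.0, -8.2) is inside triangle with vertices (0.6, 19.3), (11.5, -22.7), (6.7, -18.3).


Cross products: AB x AP = -198.95, BC x BP = -32.2, CA x CP = 77.51
All same sign? no

No, outside


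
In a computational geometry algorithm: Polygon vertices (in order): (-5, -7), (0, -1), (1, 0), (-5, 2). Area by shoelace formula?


Shoelace sum: ((-5)*(-1) - 0*(-7)) + (0*0 - 1*(-1)) + (1*2 - (-5)*0) + ((-5)*(-7) - (-5)*2)
= 53
Area = |53|/2 = 26.5

26.5


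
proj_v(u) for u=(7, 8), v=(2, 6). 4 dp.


u.v = 62, |v| = sqrt(40) = 6.3246
Scalar projection = u.v / |v| = 62 / sqrt(40) = 9.8031

9.8031


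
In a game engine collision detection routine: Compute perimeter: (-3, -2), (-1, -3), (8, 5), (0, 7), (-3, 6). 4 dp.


Sides: (-3, -2)->(-1, -3): sqrt(5) = 2.236068, (-1, -3)->(8, 5): sqrt(145) = 12.041595, (8, 5)->(0, 7): sqrt(68) = 8.246211, (0, 7)->(-3, 6): sqrt(10) = 3.162278, (-3, 6)->(-3, -2): sqrt(64) = 8
Sum = 33.686152
Perimeter = 33.6862

33.6862


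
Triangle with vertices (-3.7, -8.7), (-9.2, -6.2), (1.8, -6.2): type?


Side lengths squared: AB^2=36.5, BC^2=121, CA^2=36.5
Sorted: [36.5, 36.5, 121]
By sides: Isosceles, By angles: Obtuse

Isosceles, Obtuse


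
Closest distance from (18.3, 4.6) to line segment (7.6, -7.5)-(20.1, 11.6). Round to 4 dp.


Project P onto AB: t = 0.7002 (clamped to [0,1])
Closest point on segment: (16.3528, 5.8743)
Distance: 2.3271

2.3271


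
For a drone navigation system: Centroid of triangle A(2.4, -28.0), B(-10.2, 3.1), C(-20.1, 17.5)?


Centroid = ((x_A+x_B+x_C)/3, (y_A+y_B+y_C)/3)
= ((2.4+(-10.2)+(-20.1))/3, ((-28)+3.1+17.5)/3)
= (-9.3, -2.4667)

(-9.3, -2.4667)


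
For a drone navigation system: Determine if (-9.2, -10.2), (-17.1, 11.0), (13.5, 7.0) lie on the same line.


Cross product: ((-17.1)-(-9.2))*(7-(-10.2)) - (11-(-10.2))*(13.5-(-9.2))
= -617.12

No, not collinear


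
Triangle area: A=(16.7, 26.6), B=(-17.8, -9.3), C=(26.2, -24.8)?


Area = |x_A(y_B-y_C) + x_B(y_C-y_A) + x_C(y_A-y_B)|/2
= |258.85 + 914.92 + 940.58|/2
= 2114.35/2 = 1057.175

1057.175


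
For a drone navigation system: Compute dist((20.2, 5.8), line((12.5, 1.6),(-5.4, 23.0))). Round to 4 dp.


|cross product| = 239.96
|line direction| = sqrt(778.37) = 27.8993
Distance = 239.96/sqrt(778.37) = 8.6009

8.6009


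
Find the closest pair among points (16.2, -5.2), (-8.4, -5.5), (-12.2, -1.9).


d(P0,P1) = 24.6018, d(P0,P2) = 28.5911, d(P1,P2) = 5.2345
Closest: P1 and P2

Closest pair: (-8.4, -5.5) and (-12.2, -1.9), distance = 5.2345


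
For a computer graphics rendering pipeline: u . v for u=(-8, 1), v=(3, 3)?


u . v = u_x*v_x + u_y*v_y = (-8)*3 + 1*3
= (-24) + 3 = -21

-21


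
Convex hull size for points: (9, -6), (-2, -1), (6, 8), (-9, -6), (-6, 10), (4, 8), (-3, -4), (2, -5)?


Convex hull vertices (CCW): (-9, -6), (9, -6), (6, 8), (-6, 10)
Count = 4

4


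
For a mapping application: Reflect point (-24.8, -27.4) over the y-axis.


Reflection over y-axis: (x,y) -> (-x,y)
(-24.8, -27.4) -> (24.8, -27.4)

(24.8, -27.4)


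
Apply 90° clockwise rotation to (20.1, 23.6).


90° CW: (x,y) -> (y, -x)
(20.1,23.6) -> (23.6, -20.1)

(23.6, -20.1)


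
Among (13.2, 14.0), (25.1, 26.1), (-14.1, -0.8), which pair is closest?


d(P0,P1) = 16.9712, d(P0,P2) = 31.0537, d(P1,P2) = 47.5421
Closest: P0 and P1

Closest pair: (13.2, 14.0) and (25.1, 26.1), distance = 16.9712


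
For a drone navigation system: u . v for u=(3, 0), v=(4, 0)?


u . v = u_x*v_x + u_y*v_y = 3*4 + 0*0
= 12 + 0 = 12

12


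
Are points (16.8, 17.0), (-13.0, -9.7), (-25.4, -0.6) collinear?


Cross product: ((-13)-16.8)*((-0.6)-17) - ((-9.7)-17)*((-25.4)-16.8)
= -602.26

No, not collinear


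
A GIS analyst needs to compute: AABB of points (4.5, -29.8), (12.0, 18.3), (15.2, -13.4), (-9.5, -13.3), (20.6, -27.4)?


x range: [-9.5, 20.6]
y range: [-29.8, 18.3]
Bounding box: (-9.5,-29.8) to (20.6,18.3)

(-9.5,-29.8) to (20.6,18.3)


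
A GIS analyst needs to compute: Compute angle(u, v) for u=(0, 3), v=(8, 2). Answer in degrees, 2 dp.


u.v = 6, |u| = sqrt(9) = 3, |v| = sqrt(68) = 8.2462
cos(theta) = u.v/(|u||v|) = 6/sqrt(612) = 0.242536
theta = acos(0.242536) = 75.96 degrees

75.96 degrees


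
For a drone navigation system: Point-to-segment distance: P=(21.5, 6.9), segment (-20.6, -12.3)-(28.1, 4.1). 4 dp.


Project P onto AB: t = 0.8957 (clamped to [0,1])
Closest point on segment: (23.0191, 2.389)
Distance: 4.7599

4.7599


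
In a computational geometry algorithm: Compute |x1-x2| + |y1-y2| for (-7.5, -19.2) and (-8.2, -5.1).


|(-7.5)-(-8.2)| + |(-19.2)-(-5.1)| = 0.7 + 14.1 = 14.8

14.8


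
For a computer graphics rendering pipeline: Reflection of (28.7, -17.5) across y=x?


Reflection over y=x: (x,y) -> (y,x)
(28.7, -17.5) -> (-17.5, 28.7)

(-17.5, 28.7)


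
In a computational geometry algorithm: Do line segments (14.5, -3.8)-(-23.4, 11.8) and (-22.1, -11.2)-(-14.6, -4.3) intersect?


Cross products: d1=-197.04, d2=181.47, d3=851.42, d4=472.91
d1*d2 < 0 and d3*d4 < 0? no

No, they don't intersect


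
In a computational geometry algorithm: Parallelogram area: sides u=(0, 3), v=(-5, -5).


|u x v| = |0*(-5) - 3*(-5)|
= |0 - (-15)| = 15

15


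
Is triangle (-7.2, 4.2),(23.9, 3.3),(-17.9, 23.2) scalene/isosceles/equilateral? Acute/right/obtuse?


Side lengths squared: AB^2=968.02, BC^2=2143.25, CA^2=475.49
Sorted: [475.49, 968.02, 2143.25]
By sides: Scalene, By angles: Obtuse

Scalene, Obtuse


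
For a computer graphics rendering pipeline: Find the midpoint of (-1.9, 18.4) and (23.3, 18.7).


M = (((-1.9)+23.3)/2, (18.4+18.7)/2)
= (10.7, 18.55)

(10.7, 18.55)


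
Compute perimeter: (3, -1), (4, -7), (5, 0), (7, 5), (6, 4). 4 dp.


Sides: (3, -1)->(4, -7): sqrt(37) = 6.082763, (4, -7)->(5, 0): sqrt(50) = 7.071068, (5, 0)->(7, 5): sqrt(29) = 5.385165, (7, 5)->(6, 4): sqrt(2) = 1.414214, (6, 4)->(3, -1): sqrt(34) = 5.830952
Sum = 25.784162
Perimeter = 25.7842

25.7842


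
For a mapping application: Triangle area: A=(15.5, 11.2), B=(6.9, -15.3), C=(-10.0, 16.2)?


Area = |x_A(y_B-y_C) + x_B(y_C-y_A) + x_C(y_A-y_B)|/2
= |(-488.25) + 34.5 + (-265)|/2
= 718.75/2 = 359.375

359.375


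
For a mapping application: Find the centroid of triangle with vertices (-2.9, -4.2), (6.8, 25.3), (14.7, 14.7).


Centroid = ((x_A+x_B+x_C)/3, (y_A+y_B+y_C)/3)
= (((-2.9)+6.8+14.7)/3, ((-4.2)+25.3+14.7)/3)
= (6.2, 11.9333)

(6.2, 11.9333)


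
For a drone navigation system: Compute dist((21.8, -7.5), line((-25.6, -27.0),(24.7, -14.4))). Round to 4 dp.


|cross product| = 383.61
|line direction| = sqrt(2688.85) = 51.8541
Distance = 383.61/sqrt(2688.85) = 7.3979

7.3979


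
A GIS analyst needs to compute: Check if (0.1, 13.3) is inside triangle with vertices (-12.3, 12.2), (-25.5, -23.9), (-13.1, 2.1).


Cross products: AB x AP = 433.12, BC x BP = -204.32, CA x CP = -124.36
All same sign? no

No, outside


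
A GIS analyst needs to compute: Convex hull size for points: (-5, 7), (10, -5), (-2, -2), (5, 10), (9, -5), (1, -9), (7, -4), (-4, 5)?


Convex hull vertices (CCW): (-5, 7), (-2, -2), (1, -9), (10, -5), (5, 10)
Count = 5

5


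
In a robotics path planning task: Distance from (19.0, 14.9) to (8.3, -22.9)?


dx=-10.7, dy=-37.8
d^2 = (-10.7)^2 + (-37.8)^2 = 1543.33
d = sqrt(1543.33) = 39.2852

39.2852


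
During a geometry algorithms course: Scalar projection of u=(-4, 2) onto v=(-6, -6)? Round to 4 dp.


u.v = 12, |v| = sqrt(72) = 8.4853
Scalar projection = u.v / |v| = 12 / sqrt(72) = 1.4142

1.4142


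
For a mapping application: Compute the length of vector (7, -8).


|u| = sqrt(7^2 + (-8)^2) = sqrt(113) = 10.6301

10.6301


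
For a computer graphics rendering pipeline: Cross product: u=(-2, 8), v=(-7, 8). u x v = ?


u x v = u_x*v_y - u_y*v_x = (-2)*8 - 8*(-7)
= (-16) - (-56) = 40

40


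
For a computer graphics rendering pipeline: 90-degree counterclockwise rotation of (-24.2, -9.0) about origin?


90° CCW: (x,y) -> (-y, x)
(-24.2,-9) -> (9, -24.2)

(9, -24.2)


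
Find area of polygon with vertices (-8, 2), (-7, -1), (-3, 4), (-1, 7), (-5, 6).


Shoelace sum: ((-8)*(-1) - (-7)*2) + ((-7)*4 - (-3)*(-1)) + ((-3)*7 - (-1)*4) + ((-1)*6 - (-5)*7) + ((-5)*2 - (-8)*6)
= 41
Area = |41|/2 = 20.5

20.5


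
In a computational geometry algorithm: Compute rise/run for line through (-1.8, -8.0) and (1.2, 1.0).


slope = (y2-y1)/(x2-x1) = (1-(-8))/(1.2-(-1.8)) = 9/3 = 3

3


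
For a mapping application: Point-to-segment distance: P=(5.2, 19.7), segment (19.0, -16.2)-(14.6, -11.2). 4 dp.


Project P onto AB: t = 1 (clamped to [0,1])
Closest point on segment: (14.6, -11.2)
Distance: 32.2981

32.2981


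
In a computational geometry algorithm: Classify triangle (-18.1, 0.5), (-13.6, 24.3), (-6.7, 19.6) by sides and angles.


Side lengths squared: AB^2=586.69, BC^2=69.7, CA^2=494.77
Sorted: [69.7, 494.77, 586.69]
By sides: Scalene, By angles: Obtuse

Scalene, Obtuse
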